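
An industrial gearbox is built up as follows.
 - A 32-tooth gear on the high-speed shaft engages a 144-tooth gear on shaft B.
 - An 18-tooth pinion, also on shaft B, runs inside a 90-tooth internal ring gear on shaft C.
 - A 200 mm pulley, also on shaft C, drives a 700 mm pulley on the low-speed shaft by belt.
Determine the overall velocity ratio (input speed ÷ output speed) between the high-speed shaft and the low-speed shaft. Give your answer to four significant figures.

Each stage contributes driven/driver: gear mesh 144/32 = 4.5, internal gear 90/18 = 5, belt 700/200 = 3.5.
Overall: 4.5 × 5 × 3.5 = 78.75.

78.75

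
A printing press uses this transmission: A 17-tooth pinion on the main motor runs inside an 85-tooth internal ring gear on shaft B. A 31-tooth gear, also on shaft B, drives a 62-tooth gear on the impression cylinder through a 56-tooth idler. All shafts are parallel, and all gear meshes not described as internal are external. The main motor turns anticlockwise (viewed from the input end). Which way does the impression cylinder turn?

anticlockwise

the main motor → shaft B: internal mesh, same direction → CCW.
shaft B → the impression cylinder: driver → idler → driven is 2 external meshes, 2 reversals → CCW.
2 reversals in total — an even number — so the impression cylinder turns the same way as the main motor.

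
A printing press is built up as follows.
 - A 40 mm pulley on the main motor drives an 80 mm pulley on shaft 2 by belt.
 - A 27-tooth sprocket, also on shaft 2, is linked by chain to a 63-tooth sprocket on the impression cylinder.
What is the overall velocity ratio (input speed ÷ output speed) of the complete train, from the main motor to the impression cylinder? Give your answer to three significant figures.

4.67

Each stage contributes driven/driver: belt 80/40 = 2, chain 63/27 = 2.3333.
Overall: 2 × 2.3333 = 4.6667.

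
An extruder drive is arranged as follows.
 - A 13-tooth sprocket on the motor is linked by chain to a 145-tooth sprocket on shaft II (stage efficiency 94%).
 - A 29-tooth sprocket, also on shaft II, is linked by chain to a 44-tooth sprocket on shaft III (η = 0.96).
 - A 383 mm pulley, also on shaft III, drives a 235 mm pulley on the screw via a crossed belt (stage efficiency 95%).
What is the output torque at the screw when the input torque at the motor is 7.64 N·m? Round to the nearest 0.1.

68.0 N·m

Chain: ratio = 145/13 = 11.154; torque at shaft II = 7.64 × 11.154 × 0.94 = 80.102 N·m.
Chain: ratio = 44/29 = 1.5172; torque at shaft III = 80.102 × 1.5172 × 0.96 = 116.67 N·m.
Belt: ratio = 235/383 = 0.61358; torque at the screw = 116.67 × 0.61358 × 0.95 = 68.009 N·m.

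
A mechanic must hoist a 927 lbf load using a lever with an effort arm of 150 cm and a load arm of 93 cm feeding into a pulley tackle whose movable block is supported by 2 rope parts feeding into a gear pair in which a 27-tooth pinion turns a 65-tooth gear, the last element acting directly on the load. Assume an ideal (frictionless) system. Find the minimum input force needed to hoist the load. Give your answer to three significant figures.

119 lbf

Lever MA = effort arm / load arm = 150/93 = 1.6129.
Block-and-tackle MA = number of supporting rope parts = 2.
Gear pair MA = 65/27 = 2.4074.
Combined ideal MA = 1.6129 × 2 × 2.4074 = 7.7658.
Effort = load / MA = 927 / 7.7658 = 119.37 lbf.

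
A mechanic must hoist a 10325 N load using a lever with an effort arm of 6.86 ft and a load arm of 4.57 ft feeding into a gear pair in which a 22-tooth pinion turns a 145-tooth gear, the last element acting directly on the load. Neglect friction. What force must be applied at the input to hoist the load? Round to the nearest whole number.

Lever MA = effort arm / load arm = 6.86/4.57 = 1.5011.
Gear pair MA = 145/22 = 6.5909.
Combined ideal MA = 1.5011 × 6.5909 = 9.8936.
Effort = load / MA = 10325 / 9.8936 = 1043.6 N.

1044 N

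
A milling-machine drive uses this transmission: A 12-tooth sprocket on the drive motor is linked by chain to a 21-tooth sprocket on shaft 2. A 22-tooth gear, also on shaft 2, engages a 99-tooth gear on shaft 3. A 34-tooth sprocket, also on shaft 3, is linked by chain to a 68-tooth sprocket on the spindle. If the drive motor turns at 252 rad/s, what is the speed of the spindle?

Chain: ratio = 21/12 = 1.75, so shaft 2 turns at 252 / 1.75 = 144 rad/s.
Gear mesh: ratio = 99/22 = 4.5, so shaft 3 turns at 144 / 4.5 = 32 rad/s.
Chain: ratio = 68/34 = 2, so the spindle turns at 32 / 2 = 16 rad/s.

16 rad/s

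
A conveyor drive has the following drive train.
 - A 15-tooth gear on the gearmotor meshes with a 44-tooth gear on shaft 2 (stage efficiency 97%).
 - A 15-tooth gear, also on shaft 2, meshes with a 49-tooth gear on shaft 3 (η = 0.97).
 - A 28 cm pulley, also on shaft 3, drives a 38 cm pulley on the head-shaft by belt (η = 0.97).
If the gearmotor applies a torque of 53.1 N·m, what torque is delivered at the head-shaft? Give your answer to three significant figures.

630 N·m

gear mesh 44/15 = 2.9333 → τ = 53.1·2.9333·0.97 = 151.09 N·m
gear mesh 49/15 = 3.2667 → τ = 151.09·3.2667·0.97 = 478.74 N·m
belt 38/28 = 1.3571 → τ = 478.74·1.3571·0.97 = 630.23 N·m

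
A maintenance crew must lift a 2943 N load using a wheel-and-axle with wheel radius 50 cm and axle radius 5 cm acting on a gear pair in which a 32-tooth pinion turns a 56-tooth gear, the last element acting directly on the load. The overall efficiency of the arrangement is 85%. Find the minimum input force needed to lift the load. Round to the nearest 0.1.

Wheel-and-axle MA = R/r = 50/5 = 10.
Gear pair MA = 56/32 = 1.75.
Combined ideal MA = 10 × 1.75 = 17.5.
Actual MA = 17.5 × 0.85 = 14.875.
Effort = load / actual MA = 2943 / 14.875 = 197.85 N.

197.8 N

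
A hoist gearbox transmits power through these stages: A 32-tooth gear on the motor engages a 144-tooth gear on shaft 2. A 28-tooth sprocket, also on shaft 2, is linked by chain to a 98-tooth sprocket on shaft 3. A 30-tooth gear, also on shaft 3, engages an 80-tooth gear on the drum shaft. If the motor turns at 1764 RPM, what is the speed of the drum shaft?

42 RPM

Gear mesh: ratio = 144/32 = 4.5, so shaft 2 turns at 1764 / 4.5 = 392 RPM.
Chain: ratio = 98/28 = 3.5, so shaft 3 turns at 392 / 3.5 = 112 RPM.
Gear mesh: ratio = 80/30 = 2.6667, so the drum shaft turns at 112 / 2.6667 = 42 RPM.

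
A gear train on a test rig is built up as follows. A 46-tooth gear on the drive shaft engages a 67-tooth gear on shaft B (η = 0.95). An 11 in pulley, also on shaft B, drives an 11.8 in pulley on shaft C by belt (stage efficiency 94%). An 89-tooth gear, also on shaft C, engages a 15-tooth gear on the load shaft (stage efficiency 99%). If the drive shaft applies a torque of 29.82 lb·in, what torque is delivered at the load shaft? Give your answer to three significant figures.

6.94 lb·in

After the gear mesh (67/46): 29.82 × 1.4565 × 0.95 = 41.262 lb·in
After the belt (11.8/11): 41.262 × 1.0727 × 0.94 = 41.607 lb·in
After the gear mesh (15/89): 41.607 × 0.16854 × 0.99 = 6.9423 lb·in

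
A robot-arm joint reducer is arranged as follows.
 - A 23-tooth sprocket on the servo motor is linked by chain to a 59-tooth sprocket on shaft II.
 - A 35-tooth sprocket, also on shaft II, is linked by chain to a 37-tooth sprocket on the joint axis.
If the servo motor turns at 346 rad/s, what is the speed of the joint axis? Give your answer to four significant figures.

127.6 rad/s

the servo motor → shaft II (chain, 59/23): 346 ÷ 2.5652 = 134.88 rad/s
shaft II → the joint axis (chain, 37/35): 134.88 ÷ 1.0571 = 127.59 rad/s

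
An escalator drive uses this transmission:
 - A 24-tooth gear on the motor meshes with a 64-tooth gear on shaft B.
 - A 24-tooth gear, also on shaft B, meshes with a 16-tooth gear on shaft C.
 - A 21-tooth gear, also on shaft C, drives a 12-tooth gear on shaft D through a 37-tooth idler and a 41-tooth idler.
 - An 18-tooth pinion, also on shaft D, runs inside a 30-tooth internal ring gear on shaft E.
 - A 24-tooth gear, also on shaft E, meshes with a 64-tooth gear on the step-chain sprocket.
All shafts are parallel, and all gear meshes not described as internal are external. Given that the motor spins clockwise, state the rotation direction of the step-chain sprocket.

the motor → shaft B: external mesh, 1 reversal → CCW.
shaft B → shaft C: external mesh, 1 reversal → CW.
shaft C → shaft D: driver → idler → idler → driven is 3 external meshes, 3 reversals → CCW.
shaft D → shaft E: internal mesh, same direction → CCW.
shaft E → the step-chain sprocket: external mesh, 1 reversal → CW.
6 reversals in total — an even number — so the step-chain sprocket turns the same way as the motor.

clockwise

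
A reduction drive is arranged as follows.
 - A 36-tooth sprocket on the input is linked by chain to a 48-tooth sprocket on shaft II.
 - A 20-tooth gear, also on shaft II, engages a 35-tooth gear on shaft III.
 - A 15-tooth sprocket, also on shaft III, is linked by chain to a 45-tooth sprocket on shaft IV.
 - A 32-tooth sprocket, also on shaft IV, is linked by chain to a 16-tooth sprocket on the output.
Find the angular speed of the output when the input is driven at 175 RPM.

the input → shaft II (chain, 48/36): 175 ÷ 1.3333 = 131.25 RPM
shaft II → shaft III (gear mesh, 35/20): 131.25 ÷ 1.75 = 75 RPM
shaft III → shaft IV (chain, 45/15): 75 ÷ 3 = 25 RPM
shaft IV → the output (chain, 16/32): 25 ÷ 0.5 = 50 RPM

50 RPM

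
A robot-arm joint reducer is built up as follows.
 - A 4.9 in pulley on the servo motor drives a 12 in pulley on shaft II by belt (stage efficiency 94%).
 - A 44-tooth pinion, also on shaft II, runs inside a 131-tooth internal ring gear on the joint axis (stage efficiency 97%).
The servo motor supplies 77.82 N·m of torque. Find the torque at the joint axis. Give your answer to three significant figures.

After the belt (12/4.9): 77.82 × 2.449 × 0.94 = 179.14 N·m
After the internal gear (131/44): 179.14 × 2.9773 × 0.97 = 517.36 N·m

517 N·m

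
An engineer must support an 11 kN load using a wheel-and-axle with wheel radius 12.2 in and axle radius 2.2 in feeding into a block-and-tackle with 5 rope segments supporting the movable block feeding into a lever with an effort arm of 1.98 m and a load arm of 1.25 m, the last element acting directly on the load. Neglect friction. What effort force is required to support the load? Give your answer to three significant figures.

Wheel-and-axle MA = R/r = 12.2/2.2 = 5.5455.
Block-and-tackle MA = number of supporting rope parts = 5.
Lever MA = effort arm / load arm = 1.98/1.25 = 1.584.
Combined ideal MA = 5.5455 × 5 × 1.584 = 43.92.
Effort = load / MA = 11 / 43.92 = 0.25046 kN.

0.250 kN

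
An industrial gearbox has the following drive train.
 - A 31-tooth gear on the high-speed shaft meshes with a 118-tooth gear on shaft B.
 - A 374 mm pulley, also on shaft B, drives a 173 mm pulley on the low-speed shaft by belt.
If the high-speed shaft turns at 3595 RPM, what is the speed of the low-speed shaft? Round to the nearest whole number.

gear mesh 118/31 = 3.8065 → 3595/3.8065 = 944.45 RPM
belt 173/374 = 0.46257 → 944.45/0.46257 = 2041.8 RPM

2042 RPM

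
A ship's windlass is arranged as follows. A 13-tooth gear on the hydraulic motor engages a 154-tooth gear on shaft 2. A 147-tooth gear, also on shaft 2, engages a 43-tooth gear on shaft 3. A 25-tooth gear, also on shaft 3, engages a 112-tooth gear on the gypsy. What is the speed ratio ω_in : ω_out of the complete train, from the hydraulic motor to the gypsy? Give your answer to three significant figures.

15.5

Each stage contributes driven/driver: gear mesh 154/13 = 11.846, gear mesh 43/147 = 0.29252, gear mesh 112/25 = 4.48.
Overall: 11.846 × 0.29252 × 4.48 = 15.524.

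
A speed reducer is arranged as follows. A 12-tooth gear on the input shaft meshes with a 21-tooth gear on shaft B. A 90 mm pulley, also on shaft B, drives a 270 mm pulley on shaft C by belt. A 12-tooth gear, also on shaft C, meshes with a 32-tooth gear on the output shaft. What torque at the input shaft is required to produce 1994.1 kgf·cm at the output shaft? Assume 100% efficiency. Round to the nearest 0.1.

Overall ratio R = 1.75 × 3 × 2.6667 = 14.
Input torque = output torque / R = 1994.1 / 14 = 142.44 kgf·cm.

142.4 kgf·cm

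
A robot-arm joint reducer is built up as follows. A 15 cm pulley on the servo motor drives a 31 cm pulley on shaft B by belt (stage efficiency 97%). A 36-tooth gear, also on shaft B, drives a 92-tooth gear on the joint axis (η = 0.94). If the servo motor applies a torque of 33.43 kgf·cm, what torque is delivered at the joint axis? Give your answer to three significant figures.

161 kgf·cm

belt 31/15 = 2.0667 → τ = 33.43·2.0667·0.97 = 67.016 kgf·cm
gear mesh 92/36 = 2.5556 → τ = 67.016·2.5556·0.94 = 160.99 kgf·cm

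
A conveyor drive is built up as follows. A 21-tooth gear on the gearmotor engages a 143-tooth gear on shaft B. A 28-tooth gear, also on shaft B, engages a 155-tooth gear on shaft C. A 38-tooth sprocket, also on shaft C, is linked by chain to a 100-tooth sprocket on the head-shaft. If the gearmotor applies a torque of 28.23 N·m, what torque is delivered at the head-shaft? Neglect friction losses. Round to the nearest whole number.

2800 N·m

Gear mesh: ratio = 143/21 = 6.8095; torque at shaft B = 28.23 × 6.8095 = 192.23 N·m.
Gear mesh: ratio = 155/28 = 5.5357; torque at shaft C = 192.23 × 5.5357 = 1064.1 N·m.
Chain: ratio = 100/38 = 2.6316; torque at the head-shaft = 1064.1 × 2.6316 = 2800.4 N·m.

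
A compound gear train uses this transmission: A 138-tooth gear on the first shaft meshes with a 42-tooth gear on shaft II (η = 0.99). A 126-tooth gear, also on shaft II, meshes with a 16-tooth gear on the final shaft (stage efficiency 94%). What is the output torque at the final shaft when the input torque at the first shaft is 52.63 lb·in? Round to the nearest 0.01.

1.89 lb·in

Gear mesh: ratio = 42/138 = 0.30435; torque at shaft II = 52.63 × 0.30435 × 0.99 = 15.858 lb·in.
Gear mesh: ratio = 16/126 = 0.12698; torque at the final shaft = 15.858 × 0.12698 × 0.94 = 1.8928 lb·in.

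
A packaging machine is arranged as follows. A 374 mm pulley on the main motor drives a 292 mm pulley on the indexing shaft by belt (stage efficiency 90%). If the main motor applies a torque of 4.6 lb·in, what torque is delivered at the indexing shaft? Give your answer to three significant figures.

3.23 lb·in

belt 292/374 = 0.78075 → τ = 4.6·0.78075·0.90 = 3.2323 lb·in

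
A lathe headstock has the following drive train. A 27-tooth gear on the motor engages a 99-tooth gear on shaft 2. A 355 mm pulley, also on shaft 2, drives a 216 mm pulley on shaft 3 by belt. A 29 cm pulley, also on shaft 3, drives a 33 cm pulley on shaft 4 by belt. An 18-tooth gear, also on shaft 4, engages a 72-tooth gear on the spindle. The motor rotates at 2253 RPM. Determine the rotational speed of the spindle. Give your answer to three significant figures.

222 RPM

gear mesh 99/27 = 3.6667 → 2253/3.6667 = 614.45 RPM
belt 216/355 = 0.60845 → 614.45/0.60845 = 1009.9 RPM
belt 33/29 = 1.1379 → 1009.9/1.1379 = 887.46 RPM
gear mesh 72/18 = 4 → 887.46/4 = 221.86 RPM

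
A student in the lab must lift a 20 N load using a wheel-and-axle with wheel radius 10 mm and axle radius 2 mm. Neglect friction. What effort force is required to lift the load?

Wheel-and-axle MA = R/r = 10/2 = 5.
Effort = load / MA = 20 / 5 = 4 N.

4 N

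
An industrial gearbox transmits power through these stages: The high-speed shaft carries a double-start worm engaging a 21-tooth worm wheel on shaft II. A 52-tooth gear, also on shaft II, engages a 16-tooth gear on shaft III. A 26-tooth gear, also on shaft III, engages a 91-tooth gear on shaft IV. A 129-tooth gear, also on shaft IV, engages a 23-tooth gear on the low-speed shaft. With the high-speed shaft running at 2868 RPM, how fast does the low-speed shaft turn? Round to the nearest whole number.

the high-speed shaft → shaft II (worm, 21/2): 2868 ÷ 10.5 = 273.14 RPM
shaft II → shaft III (gear mesh, 16/52): 273.14 ÷ 0.30769 = 887.71 RPM
shaft III → shaft IV (gear mesh, 91/26): 887.71 ÷ 3.5 = 253.63 RPM
shaft IV → the low-speed shaft (gear mesh, 23/129): 253.63 ÷ 0.17829 = 1422.5 RPM

1423 RPM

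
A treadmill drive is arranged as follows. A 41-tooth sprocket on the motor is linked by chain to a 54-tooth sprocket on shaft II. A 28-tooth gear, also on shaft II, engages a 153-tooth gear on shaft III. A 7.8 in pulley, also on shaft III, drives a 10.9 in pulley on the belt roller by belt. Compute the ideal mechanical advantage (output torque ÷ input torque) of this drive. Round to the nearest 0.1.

Each stage contributes driven/driver: chain 54/41 = 1.3171, gear mesh 153/28 = 5.4643, belt 10.9/7.8 = 1.3974.
Overall: 1.3171 × 5.4643 × 1.3974 = 10.057.

10.1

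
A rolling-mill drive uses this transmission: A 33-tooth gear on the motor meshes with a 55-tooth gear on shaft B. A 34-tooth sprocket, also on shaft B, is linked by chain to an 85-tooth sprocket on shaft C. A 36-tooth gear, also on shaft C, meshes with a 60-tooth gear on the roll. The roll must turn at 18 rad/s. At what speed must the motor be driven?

Overall ratio R = 1.6667 × 2.5 × 1.6667 = 6.9444.
Required input speed = output speed × R = 18 × 6.9444 = 125 rad/s.

125 rad/s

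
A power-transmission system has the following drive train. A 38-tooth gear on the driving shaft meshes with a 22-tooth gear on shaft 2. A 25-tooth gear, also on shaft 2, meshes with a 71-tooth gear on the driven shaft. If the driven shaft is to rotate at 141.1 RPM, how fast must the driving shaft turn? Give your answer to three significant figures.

232 RPM

Overall ratio R = 0.57895 × 2.84 = 1.6442.
Required input speed = output speed × R = 141.1 × 1.6442 = 232 RPM.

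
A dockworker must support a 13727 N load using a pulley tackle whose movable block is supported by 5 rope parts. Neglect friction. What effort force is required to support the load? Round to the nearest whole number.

Block-and-tackle MA = number of supporting rope parts = 5.
Effort = load / MA = 13727 / 5 = 2745.4 N.

2745 N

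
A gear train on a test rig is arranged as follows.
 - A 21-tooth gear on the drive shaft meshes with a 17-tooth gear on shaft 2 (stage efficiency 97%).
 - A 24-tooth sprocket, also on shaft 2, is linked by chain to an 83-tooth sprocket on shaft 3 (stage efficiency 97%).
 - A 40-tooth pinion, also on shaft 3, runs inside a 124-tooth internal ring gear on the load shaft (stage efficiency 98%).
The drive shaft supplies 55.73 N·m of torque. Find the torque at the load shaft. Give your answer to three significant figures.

446 N·m

Gear mesh: ratio = 17/21 = 0.80952; torque at shaft 2 = 55.73 × 0.80952 × 0.97 = 43.761 N·m.
Chain: ratio = 83/24 = 3.4583; torque at shaft 3 = 43.761 × 3.4583 × 0.97 = 146.8 N·m.
Internal gear: ratio = 124/40 = 3.1; torque at the load shaft = 146.8 × 3.1 × 0.98 = 445.98 N·m.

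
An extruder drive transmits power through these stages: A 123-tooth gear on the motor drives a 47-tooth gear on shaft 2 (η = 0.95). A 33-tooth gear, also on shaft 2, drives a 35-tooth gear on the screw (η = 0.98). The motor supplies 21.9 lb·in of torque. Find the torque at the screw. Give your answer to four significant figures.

gear mesh 47/123 = 0.38211 → τ = 21.9·0.38211·0.95 = 7.9499 lb·in
gear mesh 35/33 = 1.0606 → τ = 7.9499·1.0606·0.98 = 8.2631 lb·in

8.263 lb·in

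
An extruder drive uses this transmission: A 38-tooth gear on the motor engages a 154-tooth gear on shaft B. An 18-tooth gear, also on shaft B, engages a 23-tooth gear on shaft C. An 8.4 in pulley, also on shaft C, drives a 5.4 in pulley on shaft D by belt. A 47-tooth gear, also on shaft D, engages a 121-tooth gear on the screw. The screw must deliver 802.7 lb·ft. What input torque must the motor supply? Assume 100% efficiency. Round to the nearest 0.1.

Overall ratio R = 4.0526 × 1.2778 × 0.64286 × 2.5745 = 8.5703.
Input torque = output torque / R = 802.7 / 8.5703 = 93.661 lb·ft.

93.7 lb·ft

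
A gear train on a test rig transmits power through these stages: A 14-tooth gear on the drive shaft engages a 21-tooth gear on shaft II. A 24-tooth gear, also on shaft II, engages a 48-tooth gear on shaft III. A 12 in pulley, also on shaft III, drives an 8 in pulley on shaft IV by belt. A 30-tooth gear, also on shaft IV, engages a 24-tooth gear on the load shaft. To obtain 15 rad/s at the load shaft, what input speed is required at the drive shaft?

24 rad/s

Overall ratio R = 1.5 × 2 × 0.66667 × 0.8 = 1.6.
Required input speed = output speed × R = 15 × 1.6 = 24 rad/s.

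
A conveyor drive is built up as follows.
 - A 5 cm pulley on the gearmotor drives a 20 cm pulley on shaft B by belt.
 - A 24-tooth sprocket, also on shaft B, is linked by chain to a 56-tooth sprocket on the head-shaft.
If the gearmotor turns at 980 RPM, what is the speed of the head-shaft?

belt 20/5 = 4 → 980/4 = 245 RPM
chain 56/24 = 2.3333 → 245/2.3333 = 105 RPM

105 RPM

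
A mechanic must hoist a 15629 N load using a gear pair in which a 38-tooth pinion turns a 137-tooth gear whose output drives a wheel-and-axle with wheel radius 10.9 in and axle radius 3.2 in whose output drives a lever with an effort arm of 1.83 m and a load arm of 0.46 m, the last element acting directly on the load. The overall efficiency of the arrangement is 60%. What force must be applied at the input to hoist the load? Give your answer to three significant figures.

Gear pair MA = 137/38 = 3.6053.
Wheel-and-axle MA = R/r = 10.9/3.2 = 3.4062.
Lever MA = effort arm / load arm = 1.83/0.46 = 3.9783.
Combined ideal MA = 3.6053 × 3.4062 × 3.9783 = 48.855.
Actual MA = 48.855 × 0.60 = 29.313.
Effort = load / actual MA = 15629 / 29.313 = 533.18 N.

533 N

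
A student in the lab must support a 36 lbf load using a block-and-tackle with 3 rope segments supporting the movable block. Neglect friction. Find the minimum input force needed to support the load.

Block-and-tackle MA = number of supporting rope parts = 3.
Effort = load / MA = 36 / 3 = 12 lbf.

12 lbf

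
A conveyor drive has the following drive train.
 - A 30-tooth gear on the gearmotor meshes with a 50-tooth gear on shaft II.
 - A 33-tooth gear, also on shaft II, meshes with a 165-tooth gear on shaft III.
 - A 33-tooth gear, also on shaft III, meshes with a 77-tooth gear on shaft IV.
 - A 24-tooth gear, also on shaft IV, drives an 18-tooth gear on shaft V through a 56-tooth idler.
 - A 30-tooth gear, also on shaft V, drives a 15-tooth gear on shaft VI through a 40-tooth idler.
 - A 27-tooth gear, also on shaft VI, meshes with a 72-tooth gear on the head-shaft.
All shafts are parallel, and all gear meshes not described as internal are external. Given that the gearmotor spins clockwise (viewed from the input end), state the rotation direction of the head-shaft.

clockwise

the gearmotor → shaft II: external mesh, 1 reversal → CCW.
shaft II → shaft III: external mesh, 1 reversal → CW.
shaft III → shaft IV: external mesh, 1 reversal → CCW.
shaft IV → shaft V: driver → idler → driven is 2 external meshes, 2 reversals → CCW.
shaft V → shaft VI: driver → idler → driven is 2 external meshes, 2 reversals → CCW.
shaft VI → the head-shaft: external mesh, 1 reversal → CW.
8 reversals in total — an even number — so the head-shaft turns the same way as the gearmotor.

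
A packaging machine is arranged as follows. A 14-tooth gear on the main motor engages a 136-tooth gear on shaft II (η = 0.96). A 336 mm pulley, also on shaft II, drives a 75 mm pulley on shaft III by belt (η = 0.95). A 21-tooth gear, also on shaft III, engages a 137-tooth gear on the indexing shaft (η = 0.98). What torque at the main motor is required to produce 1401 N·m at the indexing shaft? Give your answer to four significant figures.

Overall ratio R = 9.7143 × 0.22321 × 6.5238 = 14.146; overall efficiency η = 0.96 × 0.95 × 0.98 = 0.8938.
Input torque = output torque / (R × η) = 1401 / (14.146 × 0.8938) = 110.81 N·m.

110.8 N·m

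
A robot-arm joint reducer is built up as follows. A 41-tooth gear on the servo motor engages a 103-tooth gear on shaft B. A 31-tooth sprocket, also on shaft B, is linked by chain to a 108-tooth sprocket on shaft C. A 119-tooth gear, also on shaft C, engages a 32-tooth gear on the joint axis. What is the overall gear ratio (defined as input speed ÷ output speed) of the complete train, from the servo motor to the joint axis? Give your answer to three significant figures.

2.35

Each stage contributes driven/driver: gear mesh 103/41 = 2.5122, chain 108/31 = 3.4839, gear mesh 32/119 = 0.26891.
Overall: 2.5122 × 3.4839 × 0.26891 = 2.3535.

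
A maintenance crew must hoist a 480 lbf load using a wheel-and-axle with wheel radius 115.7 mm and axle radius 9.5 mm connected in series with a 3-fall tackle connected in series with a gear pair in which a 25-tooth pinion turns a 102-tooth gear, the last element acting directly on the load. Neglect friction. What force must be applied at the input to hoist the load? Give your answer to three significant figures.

3.22 lbf

Wheel-and-axle MA = R/r = 115.7/9.5 = 12.179.
Block-and-tackle MA = number of supporting rope parts = 3.
Gear pair MA = 102/25 = 4.08.
Combined ideal MA = 12.179 × 3 × 4.08 = 149.07.
Effort = load / MA = 480 / 149.07 = 3.22 lbf.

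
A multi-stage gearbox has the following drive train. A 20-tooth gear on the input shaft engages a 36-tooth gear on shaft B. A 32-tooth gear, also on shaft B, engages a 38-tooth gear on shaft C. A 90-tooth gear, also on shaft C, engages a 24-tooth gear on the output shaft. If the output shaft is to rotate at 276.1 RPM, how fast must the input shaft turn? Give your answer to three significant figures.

157 RPM

Overall ratio R = 1.8 × 1.1875 × 0.26667 = 0.57.
Required input speed = output speed × R = 276.1 × 0.57 = 157.38 RPM.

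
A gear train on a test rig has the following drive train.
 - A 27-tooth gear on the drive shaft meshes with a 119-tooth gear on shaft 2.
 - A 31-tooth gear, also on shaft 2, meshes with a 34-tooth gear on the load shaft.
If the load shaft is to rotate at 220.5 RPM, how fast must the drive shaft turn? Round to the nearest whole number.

1066 RPM

Overall ratio R = 4.4074 × 1.0968 = 4.8339.
Required input speed = output speed × R = 220.5 × 4.8339 = 1065.9 RPM.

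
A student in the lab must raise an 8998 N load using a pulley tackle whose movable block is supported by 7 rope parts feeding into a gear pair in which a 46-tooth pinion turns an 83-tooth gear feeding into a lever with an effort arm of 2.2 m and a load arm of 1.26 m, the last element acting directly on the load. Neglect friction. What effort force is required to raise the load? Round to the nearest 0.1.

408.0 N

Block-and-tackle MA = number of supporting rope parts = 7.
Gear pair MA = 83/46 = 1.8043.
Lever MA = effort arm / load arm = 2.2/1.26 = 1.746.
Combined ideal MA = 7 × 1.8043 × 1.746 = 22.053.
Effort = load / MA = 8998 / 22.053 = 408.01 N.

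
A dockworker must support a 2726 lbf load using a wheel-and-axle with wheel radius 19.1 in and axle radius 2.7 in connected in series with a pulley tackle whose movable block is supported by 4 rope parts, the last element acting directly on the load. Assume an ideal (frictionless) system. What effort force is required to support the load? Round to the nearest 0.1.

Wheel-and-axle MA = R/r = 19.1/2.7 = 7.0741.
Block-and-tackle MA = number of supporting rope parts = 4.
Combined ideal MA = 7.0741 × 4 = 28.296.
Effort = load / MA = 2726 / 28.296 = 96.338 lbf.

96.3 lbf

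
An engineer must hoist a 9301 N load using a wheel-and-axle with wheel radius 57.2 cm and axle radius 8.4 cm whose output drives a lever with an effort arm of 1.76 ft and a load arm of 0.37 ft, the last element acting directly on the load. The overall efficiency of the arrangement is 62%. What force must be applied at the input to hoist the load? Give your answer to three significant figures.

Wheel-and-axle MA = R/r = 57.2/8.4 = 6.8095.
Lever MA = effort arm / load arm = 1.76/0.37 = 4.7568.
Combined ideal MA = 6.8095 × 4.7568 = 32.391.
Actual MA = 32.391 × 0.62 = 20.083.
Effort = load / actual MA = 9301 / 20.083 = 463.14 N.

463 N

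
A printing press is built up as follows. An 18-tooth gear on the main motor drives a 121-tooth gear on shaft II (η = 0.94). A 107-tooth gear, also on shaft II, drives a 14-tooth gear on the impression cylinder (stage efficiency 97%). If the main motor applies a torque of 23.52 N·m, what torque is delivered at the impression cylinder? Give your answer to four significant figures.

Gear mesh: ratio = 121/18 = 6.7222; torque at shaft II = 23.52 × 6.7222 × 0.94 = 148.62 N·m.
Gear mesh: ratio = 14/107 = 0.13084; torque at the impression cylinder = 148.62 × 0.13084 × 0.97 = 18.862 N·m.

18.86 N·m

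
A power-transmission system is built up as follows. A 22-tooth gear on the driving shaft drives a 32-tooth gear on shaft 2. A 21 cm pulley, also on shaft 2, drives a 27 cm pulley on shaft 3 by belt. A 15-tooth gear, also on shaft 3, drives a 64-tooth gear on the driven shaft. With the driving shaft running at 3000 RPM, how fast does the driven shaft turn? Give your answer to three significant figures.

376 RPM

gear mesh 32/22 = 1.4545 → 3000/1.4545 = 2062.5 RPM
belt 27/21 = 1.2857 → 2062.5/1.2857 = 1604.2 RPM
gear mesh 64/15 = 4.2667 → 1604.2/4.2667 = 375.98 RPM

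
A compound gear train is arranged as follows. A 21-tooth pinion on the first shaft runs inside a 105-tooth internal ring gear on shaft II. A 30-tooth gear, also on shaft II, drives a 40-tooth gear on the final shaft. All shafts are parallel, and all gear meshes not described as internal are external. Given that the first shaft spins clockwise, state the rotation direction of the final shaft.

anticlockwise

the first shaft → shaft II: internal mesh, same direction → CW.
shaft II → the final shaft: external mesh, 1 reversal → CCW.
1 reversal in total — an odd number — so the final shaft turns opposite to the first shaft.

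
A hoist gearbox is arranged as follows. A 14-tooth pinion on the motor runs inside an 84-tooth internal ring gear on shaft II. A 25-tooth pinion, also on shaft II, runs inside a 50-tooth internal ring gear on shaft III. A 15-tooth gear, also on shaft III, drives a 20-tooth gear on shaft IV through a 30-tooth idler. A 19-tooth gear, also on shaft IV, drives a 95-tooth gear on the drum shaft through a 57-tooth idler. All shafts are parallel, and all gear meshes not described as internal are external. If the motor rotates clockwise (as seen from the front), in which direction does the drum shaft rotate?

the motor → shaft II: internal mesh, same direction → CW.
shaft II → shaft III: internal mesh, same direction → CW.
shaft III → shaft IV: driver → idler → driven is 2 external meshes, 2 reversals → CW.
shaft IV → the drum shaft: driver → idler → driven is 2 external meshes, 2 reversals → CW.
4 reversals in total — an even number — so the drum shaft turns the same way as the motor.

clockwise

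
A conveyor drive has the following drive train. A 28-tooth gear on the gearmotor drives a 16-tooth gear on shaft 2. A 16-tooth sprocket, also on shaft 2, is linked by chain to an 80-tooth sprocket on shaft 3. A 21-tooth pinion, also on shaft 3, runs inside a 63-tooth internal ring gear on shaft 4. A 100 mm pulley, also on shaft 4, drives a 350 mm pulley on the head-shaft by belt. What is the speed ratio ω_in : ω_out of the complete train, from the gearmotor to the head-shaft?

Each stage contributes driven/driver: gear mesh 16/28 = 0.57143, chain 80/16 = 5, internal gear 63/21 = 3, belt 350/100 = 3.5.
Overall: 0.57143 × 5 × 3 × 3.5 = 30.

30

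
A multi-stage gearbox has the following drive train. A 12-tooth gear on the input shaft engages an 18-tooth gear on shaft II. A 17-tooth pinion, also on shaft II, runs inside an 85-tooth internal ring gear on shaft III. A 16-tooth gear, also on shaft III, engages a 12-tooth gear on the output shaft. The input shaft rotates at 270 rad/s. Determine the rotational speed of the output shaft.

48 rad/s

Gear mesh: ratio = 18/12 = 1.5, so shaft II turns at 270 / 1.5 = 180 rad/s.
Internal gear: ratio = 85/17 = 5, so shaft III turns at 180 / 5 = 36 rad/s.
Gear mesh: ratio = 12/16 = 0.75, so the output shaft turns at 36 / 0.75 = 48 rad/s.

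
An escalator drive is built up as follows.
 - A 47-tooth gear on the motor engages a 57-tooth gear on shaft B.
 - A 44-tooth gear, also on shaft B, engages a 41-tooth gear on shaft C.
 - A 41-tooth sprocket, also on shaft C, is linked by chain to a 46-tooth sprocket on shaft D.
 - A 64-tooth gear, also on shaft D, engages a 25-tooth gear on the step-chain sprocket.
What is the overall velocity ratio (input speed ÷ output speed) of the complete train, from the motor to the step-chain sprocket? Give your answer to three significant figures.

0.495

Each stage contributes driven/driver: gear mesh 57/47 = 1.2128, gear mesh 41/44 = 0.93182, chain 46/41 = 1.122, gear mesh 25/64 = 0.39062.
Overall: 1.2128 × 0.93182 × 1.122 × 0.39062 = 0.49527.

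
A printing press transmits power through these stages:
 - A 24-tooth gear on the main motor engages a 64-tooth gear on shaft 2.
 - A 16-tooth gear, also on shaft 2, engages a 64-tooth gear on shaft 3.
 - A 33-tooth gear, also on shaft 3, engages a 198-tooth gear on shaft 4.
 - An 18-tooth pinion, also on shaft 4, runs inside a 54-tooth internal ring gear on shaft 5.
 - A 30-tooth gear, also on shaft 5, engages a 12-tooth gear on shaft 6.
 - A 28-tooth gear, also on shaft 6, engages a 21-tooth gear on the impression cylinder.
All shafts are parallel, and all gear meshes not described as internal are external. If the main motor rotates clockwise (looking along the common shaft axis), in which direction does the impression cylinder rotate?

anticlockwise

the main motor → shaft 2: external mesh, 1 reversal → CCW.
shaft 2 → shaft 3: external mesh, 1 reversal → CW.
shaft 3 → shaft 4: external mesh, 1 reversal → CCW.
shaft 4 → shaft 5: internal mesh, same direction → CCW.
shaft 5 → shaft 6: external mesh, 1 reversal → CW.
shaft 6 → the impression cylinder: external mesh, 1 reversal → CCW.
5 reversals in total — an odd number — so the impression cylinder turns opposite to the main motor.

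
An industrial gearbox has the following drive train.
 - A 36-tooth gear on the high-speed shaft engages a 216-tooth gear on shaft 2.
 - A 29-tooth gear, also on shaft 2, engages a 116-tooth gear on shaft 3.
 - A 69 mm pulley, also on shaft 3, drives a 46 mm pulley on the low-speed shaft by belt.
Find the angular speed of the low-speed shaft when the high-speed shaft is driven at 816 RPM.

51 RPM

the high-speed shaft → shaft 2 (gear mesh, 216/36): 816 ÷ 6 = 136 RPM
shaft 2 → shaft 3 (gear mesh, 116/29): 136 ÷ 4 = 34 RPM
shaft 3 → the low-speed shaft (belt, 46/69): 34 ÷ 0.66667 = 51 RPM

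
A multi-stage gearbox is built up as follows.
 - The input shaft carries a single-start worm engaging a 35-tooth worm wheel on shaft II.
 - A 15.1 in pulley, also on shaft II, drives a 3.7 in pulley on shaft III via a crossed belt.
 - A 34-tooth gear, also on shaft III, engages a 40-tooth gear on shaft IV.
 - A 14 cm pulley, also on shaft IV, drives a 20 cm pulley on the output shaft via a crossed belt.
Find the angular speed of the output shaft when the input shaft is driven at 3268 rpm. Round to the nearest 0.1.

Worm: ratio = 35/1 = 35, so shaft II turns at 3268 / 35 = 93.371 rpm.
Belt: ratio = 3.7/15.1 = 0.24503, so shaft III turns at 93.371 / 0.24503 = 381.06 rpm.
Gear mesh: ratio = 40/34 = 1.1765, so shaft IV turns at 381.06 / 1.1765 = 323.9 rpm.
Belt: ratio = 20/14 = 1.4286, so the output shaft turns at 323.9 / 1.4286 = 226.73 rpm.

226.7 rpm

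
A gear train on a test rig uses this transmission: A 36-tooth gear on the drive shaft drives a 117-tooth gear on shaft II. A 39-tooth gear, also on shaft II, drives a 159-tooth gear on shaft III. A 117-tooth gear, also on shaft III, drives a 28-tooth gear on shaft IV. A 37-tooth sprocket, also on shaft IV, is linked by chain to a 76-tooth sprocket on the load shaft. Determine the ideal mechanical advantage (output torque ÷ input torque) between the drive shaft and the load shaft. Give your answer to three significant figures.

6.51

Each stage contributes driven/driver: gear mesh 117/36 = 3.25, gear mesh 159/39 = 4.0769, gear mesh 28/117 = 0.23932, chain 76/37 = 2.0541.
Overall: 3.25 × 4.0769 × 0.23932 × 2.0541 = 6.5133.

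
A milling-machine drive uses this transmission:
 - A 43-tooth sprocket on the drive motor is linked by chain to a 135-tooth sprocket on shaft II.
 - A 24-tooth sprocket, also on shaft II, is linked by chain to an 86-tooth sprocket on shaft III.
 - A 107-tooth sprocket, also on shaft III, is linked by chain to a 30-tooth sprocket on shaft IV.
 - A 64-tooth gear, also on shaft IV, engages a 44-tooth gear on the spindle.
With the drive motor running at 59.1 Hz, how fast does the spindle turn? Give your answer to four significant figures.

27.25 Hz

the drive motor → shaft II (chain, 135/43): 59.1 ÷ 3.1395 = 18.824 Hz
shaft II → shaft III (chain, 86/24): 18.824 ÷ 3.5833 = 5.2533 Hz
shaft III → shaft IV (chain, 30/107): 5.2533 ÷ 0.28037 = 18.737 Hz
shaft IV → the spindle (gear mesh, 44/64): 18.737 ÷ 0.6875 = 27.254 Hz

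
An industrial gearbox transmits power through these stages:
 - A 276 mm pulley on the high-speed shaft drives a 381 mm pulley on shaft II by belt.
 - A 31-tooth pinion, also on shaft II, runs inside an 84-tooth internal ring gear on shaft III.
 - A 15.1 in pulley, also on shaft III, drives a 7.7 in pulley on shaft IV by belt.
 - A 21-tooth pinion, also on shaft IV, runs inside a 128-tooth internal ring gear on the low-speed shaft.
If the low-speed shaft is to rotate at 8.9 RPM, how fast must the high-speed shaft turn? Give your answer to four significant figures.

Overall ratio R = 1.3804 × 2.7097 × 0.50993 × 6.0952 = 11.626.
Required input speed = output speed × R = 8.9 × 11.626 = 103.47 RPM.

103.5 RPM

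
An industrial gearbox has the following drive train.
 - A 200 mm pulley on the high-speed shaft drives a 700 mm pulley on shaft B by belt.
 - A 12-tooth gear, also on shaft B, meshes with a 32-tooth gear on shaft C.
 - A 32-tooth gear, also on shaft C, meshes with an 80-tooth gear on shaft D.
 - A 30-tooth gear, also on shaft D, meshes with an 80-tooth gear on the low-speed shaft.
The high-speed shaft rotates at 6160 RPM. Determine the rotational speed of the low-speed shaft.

belt 700/200 = 3.5 → 6160/3.5 = 1760 RPM
gear mesh 32/12 = 2.6667 → 1760/2.6667 = 660 RPM
gear mesh 80/32 = 2.5 → 660/2.5 = 264 RPM
gear mesh 80/30 = 2.6667 → 264/2.6667 = 99 RPM

99 RPM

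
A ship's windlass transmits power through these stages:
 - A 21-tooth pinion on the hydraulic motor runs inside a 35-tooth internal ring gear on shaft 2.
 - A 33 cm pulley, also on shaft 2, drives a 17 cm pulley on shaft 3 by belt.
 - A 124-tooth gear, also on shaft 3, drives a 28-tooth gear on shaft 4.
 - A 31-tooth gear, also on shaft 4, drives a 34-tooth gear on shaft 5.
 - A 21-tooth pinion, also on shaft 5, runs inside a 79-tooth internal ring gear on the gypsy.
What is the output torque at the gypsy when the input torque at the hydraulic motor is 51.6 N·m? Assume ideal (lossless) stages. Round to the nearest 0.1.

41.3 N·m

After the internal gear (35/21): 51.6 × 1.6667 = 86 N·m
After the belt (17/33): 86 × 0.51515 = 44.303 N·m
After the gear mesh (28/124): 44.303 × 0.22581 = 10.004 N·m
After the gear mesh (34/31): 10.004 × 1.0968 = 10.972 N·m
After the internal gear (79/21): 10.972 × 3.7619 = 41.276 N·m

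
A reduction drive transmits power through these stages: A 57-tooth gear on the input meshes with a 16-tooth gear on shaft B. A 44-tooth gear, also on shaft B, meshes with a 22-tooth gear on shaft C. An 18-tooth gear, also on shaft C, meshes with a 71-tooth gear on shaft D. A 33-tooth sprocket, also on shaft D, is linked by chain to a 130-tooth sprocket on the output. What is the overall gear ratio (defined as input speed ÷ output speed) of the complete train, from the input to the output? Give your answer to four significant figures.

2.181

Each stage contributes driven/driver: gear mesh 16/57 = 0.2807, gear mesh 22/44 = 0.5, gear mesh 71/18 = 3.9444, chain 130/33 = 3.9394.
Overall: 0.2807 × 0.5 × 3.9444 × 3.9394 = 2.1809.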